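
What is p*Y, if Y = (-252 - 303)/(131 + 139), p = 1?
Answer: -37/18 ≈ -2.0556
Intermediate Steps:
Y = -37/18 (Y = -555/270 = -555*1/270 = -37/18 ≈ -2.0556)
p*Y = 1*(-37/18) = -37/18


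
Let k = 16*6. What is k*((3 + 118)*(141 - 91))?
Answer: 580800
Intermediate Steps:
k = 96
k*((3 + 118)*(141 - 91)) = 96*((3 + 118)*(141 - 91)) = 96*(121*50) = 96*6050 = 580800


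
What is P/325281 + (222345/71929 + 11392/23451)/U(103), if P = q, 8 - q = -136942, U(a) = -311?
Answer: 2117603958586459/5170952337912933 ≈ 0.40952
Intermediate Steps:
q = 136950 (q = 8 - 1*(-136942) = 8 + 136942 = 136950)
P = 136950
P/325281 + (222345/71929 + 11392/23451)/U(103) = 136950/325281 + (222345/71929 + 11392/23451)/(-311) = 136950*(1/325281) + (222345*(1/71929) + 11392*(1/23451))*(-1/311) = 4150/9857 + (222345/71929 + 11392/23451)*(-1/311) = 4150/9857 + (6033627763/1686806979)*(-1/311) = 4150/9857 - 6033627763/524596970469 = 2117603958586459/5170952337912933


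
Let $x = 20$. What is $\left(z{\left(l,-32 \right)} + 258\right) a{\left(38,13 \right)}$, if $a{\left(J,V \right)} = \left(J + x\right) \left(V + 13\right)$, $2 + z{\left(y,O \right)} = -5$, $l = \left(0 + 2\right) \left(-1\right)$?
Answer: $378508$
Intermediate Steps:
$l = -2$ ($l = 2 \left(-1\right) = -2$)
$z{\left(y,O \right)} = -7$ ($z{\left(y,O \right)} = -2 - 5 = -7$)
$a{\left(J,V \right)} = \left(13 + V\right) \left(20 + J\right)$ ($a{\left(J,V \right)} = \left(J + 20\right) \left(V + 13\right) = \left(20 + J\right) \left(13 + V\right) = \left(13 + V\right) \left(20 + J\right)$)
$\left(z{\left(l,-32 \right)} + 258\right) a{\left(38,13 \right)} = \left(-7 + 258\right) \left(260 + 13 \cdot 38 + 20 \cdot 13 + 38 \cdot 13\right) = 251 \left(260 + 494 + 260 + 494\right) = 251 \cdot 1508 = 378508$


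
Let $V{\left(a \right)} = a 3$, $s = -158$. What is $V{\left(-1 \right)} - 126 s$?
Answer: $19905$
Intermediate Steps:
$V{\left(a \right)} = 3 a$
$V{\left(-1 \right)} - 126 s = 3 \left(-1\right) - -19908 = -3 + 19908 = 19905$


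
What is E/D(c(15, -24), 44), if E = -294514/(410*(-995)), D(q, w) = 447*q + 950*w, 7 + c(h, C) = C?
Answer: 147257/5699673425 ≈ 2.5836e-5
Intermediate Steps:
c(h, C) = -7 + C
E = 147257/203975 (E = -294514/(-407950) = -294514*(-1/407950) = 147257/203975 ≈ 0.72194)
E/D(c(15, -24), 44) = 147257/(203975*(447*(-7 - 24) + 950*44)) = 147257/(203975*(447*(-31) + 41800)) = 147257/(203975*(-13857 + 41800)) = (147257/203975)/27943 = (147257/203975)*(1/27943) = 147257/5699673425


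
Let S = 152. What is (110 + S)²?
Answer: 68644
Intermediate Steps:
(110 + S)² = (110 + 152)² = 262² = 68644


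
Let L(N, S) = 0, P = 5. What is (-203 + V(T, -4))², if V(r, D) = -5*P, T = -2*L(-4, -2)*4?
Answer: 51984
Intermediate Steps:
T = 0 (T = -2*0*4 = 0*4 = 0)
V(r, D) = -25 (V(r, D) = -5*5 = -25)
(-203 + V(T, -4))² = (-203 - 25)² = (-228)² = 51984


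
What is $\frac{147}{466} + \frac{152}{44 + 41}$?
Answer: $\frac{83327}{39610} \approx 2.1037$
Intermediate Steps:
$\frac{147}{466} + \frac{152}{44 + 41} = 147 \cdot \frac{1}{466} + \frac{152}{85} = \frac{147}{466} + 152 \cdot \frac{1}{85} = \frac{147}{466} + \frac{152}{85} = \frac{83327}{39610}$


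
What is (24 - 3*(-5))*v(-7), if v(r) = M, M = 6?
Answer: 234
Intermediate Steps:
v(r) = 6
(24 - 3*(-5))*v(-7) = (24 - 3*(-5))*6 = (24 + 15)*6 = 39*6 = 234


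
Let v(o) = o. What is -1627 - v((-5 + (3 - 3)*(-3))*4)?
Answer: -1607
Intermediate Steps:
-1627 - v((-5 + (3 - 3)*(-3))*4) = -1627 - (-5 + (3 - 3)*(-3))*4 = -1627 - (-5 + 0*(-3))*4 = -1627 - (-5 + 0)*4 = -1627 - (-5)*4 = -1627 - 1*(-20) = -1627 + 20 = -1607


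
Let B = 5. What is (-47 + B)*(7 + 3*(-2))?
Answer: -42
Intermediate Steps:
(-47 + B)*(7 + 3*(-2)) = (-47 + 5)*(7 + 3*(-2)) = -42*(7 - 6) = -42*1 = -42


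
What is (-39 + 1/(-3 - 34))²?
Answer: 2085136/1369 ≈ 1523.1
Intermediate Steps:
(-39 + 1/(-3 - 34))² = (-39 + 1/(-37))² = (-39 - 1/37)² = (-1444/37)² = 2085136/1369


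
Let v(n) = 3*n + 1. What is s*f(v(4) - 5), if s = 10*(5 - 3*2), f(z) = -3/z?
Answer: 15/4 ≈ 3.7500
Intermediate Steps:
v(n) = 1 + 3*n
s = -10 (s = 10*(5 - 6) = 10*(-1) = -10)
s*f(v(4) - 5) = -(-30)/((1 + 3*4) - 5) = -(-30)/((1 + 12) - 5) = -(-30)/(13 - 5) = -(-30)/8 = -10*(-3/8) = 15/4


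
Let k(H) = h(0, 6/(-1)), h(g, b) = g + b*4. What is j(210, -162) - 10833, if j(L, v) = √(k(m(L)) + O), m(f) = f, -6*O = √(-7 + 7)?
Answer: -10833 + 2*I*√6 ≈ -10833.0 + 4.899*I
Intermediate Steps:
O = 0 (O = -√(-7 + 7)/6 = -√0/6 = -⅙*0 = 0)
h(g, b) = g + 4*b
k(H) = -24 (k(H) = 0 + 4*(6/(-1)) = 0 + 4*(6*(-1)) = 0 + 4*(-6) = 0 - 24 = -24)
j(L, v) = 2*I*√6 (j(L, v) = √(-24 + 0) = √(-24) = 2*I*√6)
j(210, -162) - 10833 = 2*I*√6 - 10833 = -10833 + 2*I*√6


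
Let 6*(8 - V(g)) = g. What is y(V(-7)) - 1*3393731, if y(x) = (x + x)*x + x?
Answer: -30541984/9 ≈ -3.3936e+6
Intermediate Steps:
V(g) = 8 - g/6
y(x) = x + 2*x² (y(x) = (2*x)*x + x = 2*x² + x = x + 2*x²)
y(V(-7)) - 1*3393731 = (8 - ⅙*(-7))*(1 + 2*(8 - ⅙*(-7))) - 1*3393731 = (8 + 7/6)*(1 + 2*(8 + 7/6)) - 3393731 = 55*(1 + 2*(55/6))/6 - 3393731 = 55*(1 + 55/3)/6 - 3393731 = (55/6)*(58/3) - 3393731 = 1595/9 - 3393731 = -30541984/9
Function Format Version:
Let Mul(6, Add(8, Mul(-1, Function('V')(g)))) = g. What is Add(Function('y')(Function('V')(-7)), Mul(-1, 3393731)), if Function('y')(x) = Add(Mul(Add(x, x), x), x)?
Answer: Rational(-30541984, 9) ≈ -3.3936e+6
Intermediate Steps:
Function('V')(g) = Add(8, Mul(Rational(-1, 6), g))
Function('y')(x) = Add(x, Mul(2, Pow(x, 2))) (Function('y')(x) = Add(Mul(Mul(2, x), x), x) = Add(Mul(2, Pow(x, 2)), x) = Add(x, Mul(2, Pow(x, 2))))
Add(Function('y')(Function('V')(-7)), Mul(-1, 3393731)) = Add(Mul(Add(8, Mul(Rational(-1, 6), -7)), Add(1, Mul(2, Add(8, Mul(Rational(-1, 6), -7))))), Mul(-1, 3393731)) = Add(Mul(Add(8, Rational(7, 6)), Add(1, Mul(2, Add(8, Rational(7, 6))))), -3393731) = Add(Mul(Rational(55, 6), Add(1, Mul(2, Rational(55, 6)))), -3393731) = Add(Mul(Rational(55, 6), Add(1, Rational(55, 3))), -3393731) = Add(Mul(Rational(55, 6), Rational(58, 3)), -3393731) = Add(Rational(1595, 9), -3393731) = Rational(-30541984, 9)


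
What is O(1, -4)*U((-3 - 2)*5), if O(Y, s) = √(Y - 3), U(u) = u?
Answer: -25*I*√2 ≈ -35.355*I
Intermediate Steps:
O(Y, s) = √(-3 + Y)
O(1, -4)*U((-3 - 2)*5) = √(-3 + 1)*((-3 - 2)*5) = √(-2)*(-5*5) = (I*√2)*(-25) = -25*I*√2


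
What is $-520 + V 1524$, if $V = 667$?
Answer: $1015988$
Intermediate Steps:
$-520 + V 1524 = -520 + 667 \cdot 1524 = -520 + 1016508 = 1015988$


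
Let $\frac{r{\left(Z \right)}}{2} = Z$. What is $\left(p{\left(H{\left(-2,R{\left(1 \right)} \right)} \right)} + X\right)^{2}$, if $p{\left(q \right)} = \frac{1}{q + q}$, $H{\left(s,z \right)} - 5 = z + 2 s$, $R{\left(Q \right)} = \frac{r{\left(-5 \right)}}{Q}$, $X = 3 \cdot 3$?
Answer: $\frac{25921}{324} \approx 80.003$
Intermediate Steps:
$r{\left(Z \right)} = 2 Z$
$X = 9$
$R{\left(Q \right)} = - \frac{10}{Q}$ ($R{\left(Q \right)} = \frac{2 \left(-5\right)}{Q} = - \frac{10}{Q}$)
$H{\left(s,z \right)} = 5 + z + 2 s$ ($H{\left(s,z \right)} = 5 + \left(z + 2 s\right) = 5 + z + 2 s$)
$p{\left(q \right)} = \frac{1}{2 q}$
$\left(p{\left(H{\left(-2,R{\left(1 \right)} \right)} \right)} + X\right)^{2} = \left(\frac{1}{2 \left(5 - \frac{10}{1} + 2 \left(-2\right)\right)} + 9\right)^{2} = \left(\frac{1}{2 \left(5 - 10 - 4\right)} + 9\right)^{2} = \left(\frac{1}{2 \left(-9\right)} + 9\right)^{2} = \left(\frac{1}{2} \left(- \frac{1}{9}\right) + 9\right)^{2} = \left(- \frac{1}{18} + 9\right)^{2} = \left(\frac{161}{18}\right)^{2} = \frac{25921}{324}$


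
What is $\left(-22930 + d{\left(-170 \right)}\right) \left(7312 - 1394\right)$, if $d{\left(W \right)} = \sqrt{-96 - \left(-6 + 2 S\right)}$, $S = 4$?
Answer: $-135699740 + 41426 i \sqrt{2} \approx -1.357 \cdot 10^{8} + 58585.0 i$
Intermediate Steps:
$d{\left(W \right)} = 7 i \sqrt{2}$ ($d{\left(W \right)} = \sqrt{-96 + \left(\left(-2\right) 4 + 6\right)} = \sqrt{-96 + \left(-8 + 6\right)} = \sqrt{-96 - 2} = \sqrt{-98} = 7 i \sqrt{2}$)
$\left(-22930 + d{\left(-170 \right)}\right) \left(7312 - 1394\right) = \left(-22930 + 7 i \sqrt{2}\right) \left(7312 - 1394\right) = \left(-22930 + 7 i \sqrt{2}\right) 5918 = -135699740 + 41426 i \sqrt{2}$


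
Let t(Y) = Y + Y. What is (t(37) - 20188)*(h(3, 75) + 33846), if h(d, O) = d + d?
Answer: -680899128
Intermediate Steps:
h(d, O) = 2*d
t(Y) = 2*Y
(t(37) - 20188)*(h(3, 75) + 33846) = (2*37 - 20188)*(2*3 + 33846) = (74 - 20188)*(6 + 33846) = -20114*33852 = -680899128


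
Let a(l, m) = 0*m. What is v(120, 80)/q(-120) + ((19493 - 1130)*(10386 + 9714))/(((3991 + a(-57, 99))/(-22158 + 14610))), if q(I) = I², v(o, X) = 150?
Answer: -267450131746409/383136 ≈ -6.9806e+8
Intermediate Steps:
a(l, m) = 0
v(120, 80)/q(-120) + ((19493 - 1130)*(10386 + 9714))/(((3991 + a(-57, 99))/(-22158 + 14610))) = 150/((-120)²) + ((19493 - 1130)*(10386 + 9714))/(((3991 + 0)/(-22158 + 14610))) = 150/14400 + (18363*20100)/((3991/(-7548))) = 150*(1/14400) + 369096300/((3991*(-1/7548))) = 1/96 + 369096300/(-3991/7548) = 1/96 + 369096300*(-7548/3991) = 1/96 - 2785938872400/3991 = -267450131746409/383136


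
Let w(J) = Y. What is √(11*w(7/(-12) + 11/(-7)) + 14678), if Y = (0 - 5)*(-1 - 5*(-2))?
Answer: √14183 ≈ 119.09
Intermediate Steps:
Y = -45 (Y = -5*(-1 + 10) = -5*9 = -45)
w(J) = -45
√(11*w(7/(-12) + 11/(-7)) + 14678) = √(11*(-45) + 14678) = √(-495 + 14678) = √14183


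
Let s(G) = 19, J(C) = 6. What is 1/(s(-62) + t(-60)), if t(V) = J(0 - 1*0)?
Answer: 1/25 ≈ 0.040000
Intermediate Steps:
t(V) = 6
1/(s(-62) + t(-60)) = 1/(19 + 6) = 1/25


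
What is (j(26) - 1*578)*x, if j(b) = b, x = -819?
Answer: 452088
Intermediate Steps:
(j(26) - 1*578)*x = (26 - 1*578)*(-819) = (26 - 578)*(-819) = -552*(-819) = 452088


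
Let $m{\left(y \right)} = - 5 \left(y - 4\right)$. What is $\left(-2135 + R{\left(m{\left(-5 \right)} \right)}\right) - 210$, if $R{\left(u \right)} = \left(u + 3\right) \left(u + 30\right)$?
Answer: $1255$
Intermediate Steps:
$m{\left(y \right)} = 20 - 5 y$ ($m{\left(y \right)} = - 5 \left(-4 + y\right) = 20 - 5 y$)
$R{\left(u \right)} = \left(3 + u\right) \left(30 + u\right)$
$\left(-2135 + R{\left(m{\left(-5 \right)} \right)}\right) - 210 = \left(-2135 + \left(90 + \left(20 - -25\right)^{2} + 33 \left(20 - -25\right)\right)\right) - 210 = \left(-2135 + \left(90 + \left(20 + 25\right)^{2} + 33 \left(20 + 25\right)\right)\right) - 210 = \left(-2135 + \left(90 + 45^{2} + 33 \cdot 45\right)\right) - 210 = \left(-2135 + \left(90 + 2025 + 1485\right)\right) - 210 = \left(-2135 + 3600\right) - 210 = 1465 - 210 = 1255$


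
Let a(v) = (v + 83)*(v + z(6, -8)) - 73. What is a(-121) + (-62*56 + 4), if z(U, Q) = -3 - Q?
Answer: 867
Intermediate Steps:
a(v) = -73 + (5 + v)*(83 + v) (a(v) = (v + 83)*(v + (-3 - 1*(-8))) - 73 = (83 + v)*(v + (-3 + 8)) - 73 = (83 + v)*(v + 5) - 73 = (83 + v)*(5 + v) - 73 = (5 + v)*(83 + v) - 73 = -73 + (5 + v)*(83 + v))
a(-121) + (-62*56 + 4) = (342 + (-121)**2 + 88*(-121)) + (-62*56 + 4) = (342 + 14641 - 10648) + (-3472 + 4) = 4335 - 3468 = 867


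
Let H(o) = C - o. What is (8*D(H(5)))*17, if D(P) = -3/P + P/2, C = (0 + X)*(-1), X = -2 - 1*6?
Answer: 68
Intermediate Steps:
X = -8 (X = -2 - 6 = -8)
C = 8 (C = (0 - 8)*(-1) = -8*(-1) = 8)
H(o) = 8 - o
D(P) = P/2 - 3/P (D(P) = -3/P + P*(1/2) = -3/P + P/2 = P/2 - 3/P)
(8*D(H(5)))*17 = (8*((8 - 1*5)/2 - 3/(8 - 1*5)))*17 = (8*((8 - 5)/2 - 3/(8 - 5)))*17 = (8*((1/2)*3 - 3/3))*17 = (8*(3/2 - 3*1/3))*17 = (8*(3/2 - 1))*17 = (8*(1/2))*17 = 4*17 = 68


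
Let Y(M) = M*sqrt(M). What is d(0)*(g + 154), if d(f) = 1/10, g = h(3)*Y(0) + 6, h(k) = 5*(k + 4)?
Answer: 16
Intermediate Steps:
Y(M) = M**(3/2)
h(k) = 20 + 5*k (h(k) = 5*(4 + k) = 20 + 5*k)
g = 6 (g = (20 + 5*3)*0**(3/2) + 6 = (20 + 15)*0 + 6 = 35*0 + 6 = 0 + 6 = 6)
d(f) = 1/10
d(0)*(g + 154) = (6 + 154)/10 = (1/10)*160 = 16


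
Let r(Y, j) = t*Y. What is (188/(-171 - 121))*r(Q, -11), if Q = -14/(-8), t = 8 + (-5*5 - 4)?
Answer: 6909/292 ≈ 23.661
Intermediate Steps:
t = -21 (t = 8 + (-25 - 4) = 8 - 29 = -21)
Q = 7/4 (Q = -14*(-1/8) = 7/4 ≈ 1.7500)
r(Y, j) = -21*Y
(188/(-171 - 121))*r(Q, -11) = (188/(-171 - 121))*(-21*7/4) = (188/(-292))*(-147/4) = -1/292*188*(-147/4) = -47/73*(-147/4) = 6909/292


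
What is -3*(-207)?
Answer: 621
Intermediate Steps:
-3*(-207) = -1*(-621) = 621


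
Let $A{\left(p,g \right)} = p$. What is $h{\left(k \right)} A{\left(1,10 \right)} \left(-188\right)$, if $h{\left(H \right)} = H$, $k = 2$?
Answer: $-376$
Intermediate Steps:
$h{\left(k \right)} A{\left(1,10 \right)} \left(-188\right) = 2 \cdot 1 \left(-188\right) = 2 \left(-188\right) = -376$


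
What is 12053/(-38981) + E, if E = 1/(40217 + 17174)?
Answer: -40687926/131597563 ≈ -0.30918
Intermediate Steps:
E = 1/57391 ≈ 1.7424e-5
12053/(-38981) + E = 12053/(-38981) + 1/57391 = 12053*(-1/38981) + 1/57391 = -709/2293 + 1/57391 = -40687926/131597563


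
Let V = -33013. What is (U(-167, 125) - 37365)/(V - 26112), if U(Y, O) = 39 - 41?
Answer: 79/125 ≈ 0.63200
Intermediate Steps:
U(Y, O) = -2
(U(-167, 125) - 37365)/(V - 26112) = (-2 - 37365)/(-33013 - 26112) = -37367/(-59125) = -37367*(-1/59125) = 79/125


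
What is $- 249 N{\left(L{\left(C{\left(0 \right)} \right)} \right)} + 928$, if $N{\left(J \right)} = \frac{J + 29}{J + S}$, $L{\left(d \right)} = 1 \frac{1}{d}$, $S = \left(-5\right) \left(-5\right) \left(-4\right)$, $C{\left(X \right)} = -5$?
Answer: $\frac{166928}{167} \approx 999.57$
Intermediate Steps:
$S = -100$ ($S = 25 \left(-4\right) = -100$)
$L{\left(d \right)} = \frac{1}{d}$
$N{\left(J \right)} = \frac{29 + J}{-100 + J}$ ($N{\left(J \right)} = \frac{J + 29}{J - 100} = \frac{29 + J}{-100 + J}$)
$- 249 N{\left(L{\left(C{\left(0 \right)} \right)} \right)} + 928 = - 249 \frac{29 + \frac{1}{-5}}{-100 + \frac{1}{-5}} + 928 = - 249 \frac{29 - \frac{1}{5}}{-100 - \frac{1}{5}} + 928 = - 249 \frac{1}{- \frac{501}{5}} \cdot \frac{144}{5} + 928 = - 249 \left(\left(- \frac{5}{501}\right) \frac{144}{5}\right) + 928 = \left(-249\right) \left(- \frac{48}{167}\right) + 928 = \frac{11952}{167} + 928 = \frac{166928}{167}$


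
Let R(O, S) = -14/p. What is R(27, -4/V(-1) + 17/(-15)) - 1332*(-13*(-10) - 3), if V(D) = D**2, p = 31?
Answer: -5244098/31 ≈ -1.6916e+5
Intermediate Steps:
R(O, S) = -14/31
R(27, -4/V(-1) + 17/(-15)) - 1332*(-13*(-10) - 3) = -14/31 - 1332*(-13*(-10) - 3) = -14/31 - 1332*(130 - 3) = -14/31 - 1332*127 = -14/31 - 169164 = -5244098/31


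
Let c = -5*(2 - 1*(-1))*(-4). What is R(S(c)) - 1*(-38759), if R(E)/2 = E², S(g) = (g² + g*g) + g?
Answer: 105453959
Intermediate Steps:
c = 60 (c = -5*(2 + 1)*(-4) = -5*3*(-4) = -15*(-4) = 60)
S(g) = g + 2*g² (S(g) = (g² + g²) + g = 2*g² + g = g + 2*g²)
R(E) = 2*E²
R(S(c)) - 1*(-38759) = 2*(60*(1 + 2*60))² - 1*(-38759) = 2*(60*(1 + 120))² + 38759 = 2*(60*121)² + 38759 = 2*7260² + 38759 = 2*52707600 + 38759 = 105415200 + 38759 = 105453959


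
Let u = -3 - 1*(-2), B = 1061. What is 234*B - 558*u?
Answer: 248832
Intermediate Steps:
u = -1 (u = -3 + 2 = -1)
234*B - 558*u = 234*1061 - 558*(-1) = 248274 + 558 = 248832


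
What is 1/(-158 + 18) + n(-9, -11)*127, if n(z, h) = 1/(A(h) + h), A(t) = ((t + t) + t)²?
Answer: 1193/10780 ≈ 0.11067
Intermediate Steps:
A(t) = 9*t² (A(t) = (2*t + t)² = (3*t)² = 9*t²)
n(z, h) = 1/(h + 9*h²) (n(z, h) = 1/(9*h² + h) = 1/(h + 9*h²))
1/(-158 + 18) + n(-9, -11)*127 = 1/(-158 + 18) + (1/((-11)*(1 + 9*(-11))))*127 = 1/(-140) - 1/(11*(1 - 99))*127 = -1/140 - 1/11/(-98)*127 = -1/140 - 1/11*(-1/98)*127 = -1/140 + (1/1078)*127 = -1/140 + 127/1078 = 1193/10780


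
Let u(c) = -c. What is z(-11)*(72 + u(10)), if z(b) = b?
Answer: -682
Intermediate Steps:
z(-11)*(72 + u(10)) = -11*(72 - 1*10) = -11*(72 - 10) = -11*62 = -682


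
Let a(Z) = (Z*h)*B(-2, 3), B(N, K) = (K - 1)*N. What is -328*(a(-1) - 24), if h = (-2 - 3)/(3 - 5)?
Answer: 4592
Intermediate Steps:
B(N, K) = N*(-1 + K) (B(N, K) = (-1 + K)*N = N*(-1 + K))
h = 5/2 (h = -5/(-2) = -5*(-½) = 5/2 ≈ 2.5000)
a(Z) = -10*Z (a(Z) = (Z*(5/2))*(-2*(-1 + 3)) = (5*Z/2)*(-2*2) = (5*Z/2)*(-4) = -10*Z)
-328*(a(-1) - 24) = -328*(-10*(-1) - 24) = -328*(10 - 24) = -328*(-14) = 4592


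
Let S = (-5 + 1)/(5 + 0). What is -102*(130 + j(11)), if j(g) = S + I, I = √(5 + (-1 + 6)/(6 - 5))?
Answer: -65892/5 - 102*√10 ≈ -13501.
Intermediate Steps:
I = √10 (I = √(5 + 5/1) = √(5 + 5*1) = √(5 + 5) = √10 ≈ 3.1623)
S = -⅘ (S = -4/5 = -4*⅕ = -⅘ ≈ -0.80000)
j(g) = -⅘ + √10
-102*(130 + j(11)) = -102*(130 + (-⅘ + √10)) = -102*(646/5 + √10) = -65892/5 - 102*√10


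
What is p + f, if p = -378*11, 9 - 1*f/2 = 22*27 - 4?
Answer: -5320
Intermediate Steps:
f = -1162 (f = 18 - 2*(22*27 - 4) = 18 - 2*(594 - 4) = 18 - 2*590 = 18 - 1180 = -1162)
p = -4158
p + f = -4158 - 1162 = -5320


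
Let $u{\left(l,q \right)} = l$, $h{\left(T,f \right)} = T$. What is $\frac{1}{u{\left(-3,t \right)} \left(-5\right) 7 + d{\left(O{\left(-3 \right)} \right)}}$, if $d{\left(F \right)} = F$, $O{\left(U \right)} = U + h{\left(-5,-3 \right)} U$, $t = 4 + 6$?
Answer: $\frac{1}{117} \approx 0.008547$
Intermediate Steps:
$t = 10$
$O{\left(U \right)} = - 4 U$ ($O{\left(U \right)} = U - 5 U = - 4 U$)
$\frac{1}{u{\left(-3,t \right)} \left(-5\right) 7 + d{\left(O{\left(-3 \right)} \right)}} = \frac{1}{\left(-3\right) \left(-5\right) 7 - -12} = \frac{1}{15 \cdot 7 + 12} = \frac{1}{105 + 12} = \frac{1}{117}$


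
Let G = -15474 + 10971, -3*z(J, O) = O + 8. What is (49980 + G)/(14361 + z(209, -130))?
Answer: 136431/43205 ≈ 3.1578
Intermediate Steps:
z(J, O) = -8/3 - O/3 (z(J, O) = -(O + 8)/3 = -(8 + O)/3 = -8/3 - O/3)
G = -4503
(49980 + G)/(14361 + z(209, -130)) = (49980 - 4503)/(14361 + (-8/3 - ⅓*(-130))) = 45477/(14361 + (-8/3 + 130/3)) = 45477/(14361 + 122/3) = 45477/(43205/3) = 45477*(3/43205) = 136431/43205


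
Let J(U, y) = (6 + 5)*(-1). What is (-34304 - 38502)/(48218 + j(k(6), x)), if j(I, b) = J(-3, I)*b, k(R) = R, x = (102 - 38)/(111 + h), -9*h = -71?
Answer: -19475605/12896731 ≈ -1.5101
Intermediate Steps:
h = 71/9 (h = -⅑*(-71) = 71/9 ≈ 7.8889)
x = 288/535 (x = (102 - 38)/(111 + 71/9) = 64/(1070/9) = 64*(9/1070) = 288/535 ≈ 0.53832)
J(U, y) = -11 (J(U, y) = 11*(-1) = -11)
j(I, b) = -11*b
(-34304 - 38502)/(48218 + j(k(6), x)) = (-34304 - 38502)/(48218 - 11*288/535) = -72806/(48218 - 3168/535) = -72806/25793462/535 = -72806*535/25793462 = -19475605/12896731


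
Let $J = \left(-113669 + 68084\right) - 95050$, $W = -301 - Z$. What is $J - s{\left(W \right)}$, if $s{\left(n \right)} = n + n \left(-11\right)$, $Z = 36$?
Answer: $-144005$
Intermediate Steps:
$W = -337$ ($W = -301 - 36 = -337$)
$s{\left(n \right)} = - 10 n$ ($s{\left(n \right)} = n - 11 n = - 10 n$)
$J = -140635$ ($J = -45585 - 95050 = -140635$)
$J - s{\left(W \right)} = -140635 - \left(-10\right) \left(-337\right) = -140635 - 3370 = -144005$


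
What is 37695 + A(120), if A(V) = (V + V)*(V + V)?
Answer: 95295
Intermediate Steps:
A(V) = 4*V² (A(V) = (2*V)*(2*V) = 4*V²)
37695 + A(120) = 37695 + 4*120² = 37695 + 4*14400 = 37695 + 57600 = 95295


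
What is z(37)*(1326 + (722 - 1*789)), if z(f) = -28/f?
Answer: -35252/37 ≈ -952.76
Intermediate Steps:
z(37)*(1326 + (722 - 1*789)) = (-28/37)*(1326 + (722 - 1*789)) = (-28*1/37)*(1326 + (722 - 789)) = -28*(1326 - 67)/37 = -28/37*1259 = -35252/37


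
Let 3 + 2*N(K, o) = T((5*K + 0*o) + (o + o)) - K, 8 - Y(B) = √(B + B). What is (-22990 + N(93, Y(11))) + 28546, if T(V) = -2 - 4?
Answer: 5505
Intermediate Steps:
Y(B) = 8 - √2*√B (Y(B) = 8 - √(B + B) = 8 - √(2*B) = 8 - √2*√B)
T(V) = -6
N(K, o) = -9/2 - K/2 (N(K, o) = -3/2 + (-6 - K)/2 = -3/2 + (-3 - K/2) = -9/2 - K/2)
(-22990 + N(93, Y(11))) + 28546 = (-22990 + (-9/2 - ½*93)) + 28546 = (-22990 + (-9/2 - 93/2)) + 28546 = (-22990 - 51) + 28546 = -23041 + 28546 = 5505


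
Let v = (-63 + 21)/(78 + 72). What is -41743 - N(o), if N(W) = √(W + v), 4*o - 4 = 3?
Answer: -41743 - 7*√3/10 ≈ -41744.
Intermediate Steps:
o = 7/4 (o = 1 + (¼)*3 = 1 + ¾ = 7/4 ≈ 1.7500)
v = -7/25 (v = -42/150 = -42*1/150 = -7/25 ≈ -0.28000)
N(W) = √(-7/25 + W) (N(W) = √(W - 7/25) = √(-7/25 + W))
-41743 - N(o) = -41743 - √(-7 + 25*(7/4))/5 = -41743 - √(-7 + 175/4)/5 = -41743 - √(147/4)/5 = -41743 - 7*√3/2/5 = -41743 - 7*√3/10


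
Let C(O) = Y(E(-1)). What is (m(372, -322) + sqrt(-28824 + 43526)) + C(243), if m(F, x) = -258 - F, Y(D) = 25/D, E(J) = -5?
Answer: -635 + sqrt(14702) ≈ -513.75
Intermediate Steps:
C(O) = -5 (C(O) = 25/(-5) = 25*(-1/5) = -5)
(m(372, -322) + sqrt(-28824 + 43526)) + C(243) = ((-258 - 1*372) + sqrt(-28824 + 43526)) - 5 = ((-258 - 372) + sqrt(14702)) - 5 = (-630 + sqrt(14702)) - 5 = -635 + sqrt(14702)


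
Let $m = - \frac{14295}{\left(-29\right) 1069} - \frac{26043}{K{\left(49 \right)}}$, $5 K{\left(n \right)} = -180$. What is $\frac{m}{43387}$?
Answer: $\frac{269291221}{16140484644} \approx 0.016684$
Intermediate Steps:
$K{\left(n \right)} = -36$ ($K{\left(n \right)} = \frac{1}{5} \left(-180\right) = -36$)
$m = \frac{269291221}{372012}$ ($m = - \frac{14295}{\left(-29\right) 1069} - \frac{26043}{-36} = - \frac{14295}{-31001} - - \frac{8681}{12} = \left(-14295\right) \left(- \frac{1}{31001}\right) + \frac{8681}{12} = \frac{14295}{31001} + \frac{8681}{12} = \frac{269291221}{372012} \approx 723.88$)
$\frac{m}{43387} = \frac{269291221}{372012 \cdot 43387} = \frac{269291221}{372012} \cdot \frac{1}{43387} = \frac{269291221}{16140484644}$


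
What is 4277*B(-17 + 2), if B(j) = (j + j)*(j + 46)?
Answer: -3977610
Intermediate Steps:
B(j) = 2*j*(46 + j) (B(j) = (2*j)*(46 + j) = 2*j*(46 + j))
4277*B(-17 + 2) = 4277*(2*(-17 + 2)*(46 + (-17 + 2))) = 4277*(2*(-15)*(46 - 15)) = 4277*(2*(-15)*31) = 4277*(-930) = -3977610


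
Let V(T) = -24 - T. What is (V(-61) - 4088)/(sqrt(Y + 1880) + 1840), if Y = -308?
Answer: -1863460/846007 + 4051*sqrt(393)/1692014 ≈ -2.1552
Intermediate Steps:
(V(-61) - 4088)/(sqrt(Y + 1880) + 1840) = ((-24 - 1*(-61)) - 4088)/(sqrt(-308 + 1880) + 1840) = ((-24 + 61) - 4088)/(sqrt(1572) + 1840) = (37 - 4088)/(2*sqrt(393) + 1840) = -4051/(1840 + 2*sqrt(393))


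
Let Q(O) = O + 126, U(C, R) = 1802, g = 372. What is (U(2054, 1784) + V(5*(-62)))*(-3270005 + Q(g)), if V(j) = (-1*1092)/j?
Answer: -914991150992/155 ≈ -5.9032e+9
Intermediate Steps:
V(j) = -1092/j
Q(O) = 126 + O
(U(2054, 1784) + V(5*(-62)))*(-3270005 + Q(g)) = (1802 - 1092/(5*(-62)))*(-3270005 + (126 + 372)) = (1802 - 1092/(-310))*(-3270005 + 498) = (1802 - 1092*(-1/310))*(-3269507) = (1802 + 546/155)*(-3269507) = (279856/155)*(-3269507) = -914991150992/155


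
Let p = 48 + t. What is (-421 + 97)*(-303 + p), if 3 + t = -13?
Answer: 87804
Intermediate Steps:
t = -16 (t = -3 - 13 = -16)
p = 32 (p = 48 - 16 = 32)
(-421 + 97)*(-303 + p) = (-421 + 97)*(-303 + 32) = -324*(-271) = 87804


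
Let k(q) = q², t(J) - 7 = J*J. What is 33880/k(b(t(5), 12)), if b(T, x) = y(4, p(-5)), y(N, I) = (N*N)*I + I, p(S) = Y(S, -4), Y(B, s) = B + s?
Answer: 33880/23409 ≈ 1.4473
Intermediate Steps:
p(S) = -4 + S (p(S) = S - 4 = -4 + S)
y(N, I) = I + I*N² (y(N, I) = N²*I + I = I*N² + I = I + I*N²)
t(J) = 7 + J² (t(J) = 7 + J*J = 7 + J²)
b(T, x) = -153 (b(T, x) = (-4 - 5)*(1 + 4²) = -9*(1 + 16) = -9*17 = -153)
33880/k(b(t(5), 12)) = 33880/((-153)²) = 33880/23409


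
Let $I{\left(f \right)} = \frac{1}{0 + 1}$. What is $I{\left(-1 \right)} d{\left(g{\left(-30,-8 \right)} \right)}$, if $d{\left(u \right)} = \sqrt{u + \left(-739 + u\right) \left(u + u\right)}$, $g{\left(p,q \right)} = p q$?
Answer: $4 i \sqrt{14955} \approx 489.16 i$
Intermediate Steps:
$I{\left(f \right)} = 1$ ($I{\left(f \right)} = 1^{-1} = 1$)
$d{\left(u \right)} = \sqrt{u + 2 u \left(-739 + u\right)}$ ($d{\left(u \right)} = \sqrt{u + \left(-739 + u\right) 2 u} = \sqrt{u + 2 u \left(-739 + u\right)}$)
$I{\left(-1 \right)} d{\left(g{\left(-30,-8 \right)} \right)} = 1 \sqrt{\left(-30\right) \left(-8\right) \left(-1477 + 2 \left(\left(-30\right) \left(-8\right)\right)\right)} = 1 \sqrt{240 \left(-1477 + 2 \cdot 240\right)} = 1 \sqrt{240 \left(-1477 + 480\right)} = 1 \sqrt{240 \left(-997\right)} = 1 \sqrt{-239280} = 1 \cdot 4 i \sqrt{14955} = 4 i \sqrt{14955}$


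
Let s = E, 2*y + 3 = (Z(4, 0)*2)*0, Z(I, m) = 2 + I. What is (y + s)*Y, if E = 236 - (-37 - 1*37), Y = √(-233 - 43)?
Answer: 617*I*√69 ≈ 5125.2*I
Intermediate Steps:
Y = 2*I*√69 (Y = √(-276) = 2*I*√69 ≈ 16.613*I)
y = -3/2 (y = -3/2 + (((2 + 4)*2)*0)/2 = -3/2 + ((6*2)*0)/2 = -3/2 + (12*0)/2 = -3/2 + (½)*0 = -3/2 + 0 = -3/2 ≈ -1.5000)
E = 310 (E = 236 - (-37 - 37) = 236 - 1*(-74) = 236 + 74 = 310)
s = 310
(y + s)*Y = (-3/2 + 310)*(2*I*√69) = 617*(2*I*√69)/2 = 617*I*√69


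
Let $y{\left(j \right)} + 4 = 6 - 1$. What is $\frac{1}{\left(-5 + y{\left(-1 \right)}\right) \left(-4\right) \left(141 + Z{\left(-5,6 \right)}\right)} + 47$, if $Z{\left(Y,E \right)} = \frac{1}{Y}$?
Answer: $\frac{529413}{11264} \approx 47.0$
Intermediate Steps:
$y{\left(j \right)} = 1$ ($y{\left(j \right)} = -4 + \left(6 - 1\right) = -4 + 5 = 1$)
$\frac{1}{\left(-5 + y{\left(-1 \right)}\right) \left(-4\right) \left(141 + Z{\left(-5,6 \right)}\right)} + 47 = \frac{1}{\left(-5 + 1\right) \left(-4\right) \left(141 + \frac{1}{-5}\right)} + 47 = \frac{1}{\left(-4\right) \left(-4\right) \left(141 - \frac{1}{5}\right)} + 47 = \frac{1}{16 \cdot \frac{704}{5}} + 47 = \frac{1}{16} \cdot \frac{5}{704} + 47 = \frac{5}{11264} + 47 = \frac{529413}{11264}$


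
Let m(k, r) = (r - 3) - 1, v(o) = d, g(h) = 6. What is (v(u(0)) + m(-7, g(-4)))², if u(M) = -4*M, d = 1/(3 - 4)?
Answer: 1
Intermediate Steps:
d = -1 (d = 1/(-1) = -1)
v(o) = -1
m(k, r) = -4 + r (m(k, r) = (-3 + r) - 1 = -4 + r)
(v(u(0)) + m(-7, g(-4)))² = (-1 + (-4 + 6))² = (-1 + 2)² = 1² = 1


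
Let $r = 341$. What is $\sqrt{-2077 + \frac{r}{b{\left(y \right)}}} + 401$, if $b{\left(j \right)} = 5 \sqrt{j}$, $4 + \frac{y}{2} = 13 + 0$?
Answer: $401 + \frac{\sqrt{-1869300 + 10230 \sqrt{2}}}{30} \approx 401.0 + 45.397 i$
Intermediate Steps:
$y = 18$ ($y = -8 + 2 \left(13 + 0\right) = -8 + 2 \cdot 13 = -8 + 26 = 18$)
$\sqrt{-2077 + \frac{r}{b{\left(y \right)}}} + 401 = \sqrt{-2077 + \frac{341}{5 \sqrt{18}}} + 401 = \sqrt{-2077 + \frac{341}{5 \cdot 3 \sqrt{2}}} + 401 = \sqrt{-2077 + \frac{341}{15 \sqrt{2}}} + 401 = \sqrt{-2077 + 341 \frac{\sqrt{2}}{30}} + 401 = \sqrt{-2077 + \frac{341 \sqrt{2}}{30}} + 401 = 401 + \sqrt{-2077 + \frac{341 \sqrt{2}}{30}}$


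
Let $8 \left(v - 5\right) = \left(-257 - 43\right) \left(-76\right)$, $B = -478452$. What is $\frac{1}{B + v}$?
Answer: $- \frac{1}{475597} \approx -2.1026 \cdot 10^{-6}$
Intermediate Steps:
$v = 2855$ ($v = 5 + \frac{\left(-257 - 43\right) \left(-76\right)}{8} = 5 + \frac{\left(-300\right) \left(-76\right)}{8} = 5 + \frac{1}{8} \cdot 22800 = 5 + 2850 = 2855$)
$\frac{1}{B + v} = \frac{1}{-478452 + 2855} = \frac{1}{-475597} = - \frac{1}{475597}$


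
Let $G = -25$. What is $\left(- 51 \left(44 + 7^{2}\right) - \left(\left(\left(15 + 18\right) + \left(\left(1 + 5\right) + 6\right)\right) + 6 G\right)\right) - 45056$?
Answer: $-49694$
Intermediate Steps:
$\left(- 51 \left(44 + 7^{2}\right) - \left(\left(\left(15 + 18\right) + \left(\left(1 + 5\right) + 6\right)\right) + 6 G\right)\right) - 45056 = \left(- 51 \left(44 + 7^{2}\right) - \left(\left(\left(15 + 18\right) + \left(\left(1 + 5\right) + 6\right)\right) + 6 \left(-25\right)\right)\right) - 45056 = \left(- 51 \left(44 + 49\right) - \left(\left(33 + \left(6 + 6\right)\right) - 150\right)\right) - 45056 = \left(\left(-51\right) 93 - \left(\left(33 + 12\right) - 150\right)\right) - 45056 = \left(-4743 - \left(45 - 150\right)\right) - 45056 = \left(-4743 - -105\right) - 45056 = \left(-4743 + 105\right) - 45056 = -4638 - 45056 = -49694$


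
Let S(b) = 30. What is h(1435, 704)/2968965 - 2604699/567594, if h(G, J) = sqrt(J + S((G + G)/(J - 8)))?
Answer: -289411/63066 + sqrt(734)/2968965 ≈ -4.5890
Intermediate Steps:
h(G, J) = sqrt(30 + J) (h(G, J) = sqrt(J + 30) = sqrt(30 + J))
h(1435, 704)/2968965 - 2604699/567594 = sqrt(30 + 704)/2968965 - 2604699/567594 = sqrt(734)*(1/2968965) - 2604699*1/567594 = sqrt(734)/2968965 - 289411/63066 = -289411/63066 + sqrt(734)/2968965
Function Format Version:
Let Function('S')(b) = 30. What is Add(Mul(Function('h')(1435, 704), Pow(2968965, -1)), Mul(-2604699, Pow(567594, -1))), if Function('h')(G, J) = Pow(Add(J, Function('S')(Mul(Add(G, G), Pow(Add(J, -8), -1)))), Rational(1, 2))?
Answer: Add(Rational(-289411, 63066), Mul(Rational(1, 2968965), Pow(734, Rational(1, 2)))) ≈ -4.5890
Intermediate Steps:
Function('h')(G, J) = Pow(Add(30, J), Rational(1, 2)) (Function('h')(G, J) = Pow(Add(J, 30), Rational(1, 2)) = Pow(Add(30, J), Rational(1, 2)))
Add(Mul(Function('h')(1435, 704), Pow(2968965, -1)), Mul(-2604699, Pow(567594, -1))) = Add(Mul(Pow(Add(30, 704), Rational(1, 2)), Pow(2968965, -1)), Mul(-2604699, Pow(567594, -1))) = Add(Mul(Pow(734, Rational(1, 2)), Rational(1, 2968965)), Mul(-2604699, Rational(1, 567594))) = Add(Mul(Rational(1, 2968965), Pow(734, Rational(1, 2))), Rational(-289411, 63066)) = Add(Rational(-289411, 63066), Mul(Rational(1, 2968965), Pow(734, Rational(1, 2))))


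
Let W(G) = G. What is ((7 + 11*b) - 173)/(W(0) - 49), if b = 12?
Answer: 34/49 ≈ 0.69388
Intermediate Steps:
((7 + 11*b) - 173)/(W(0) - 49) = ((7 + 11*12) - 173)/(0 - 49) = ((7 + 132) - 173)/(-49) = (139 - 173)*(-1/49) = -34*(-1/49) = 34/49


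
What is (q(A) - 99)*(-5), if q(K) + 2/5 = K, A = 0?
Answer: 497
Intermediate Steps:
q(K) = -⅖ + K
(q(A) - 99)*(-5) = ((-⅖ + 0) - 99)*(-5) = (-⅖ - 99)*(-5) = -497/5*(-5) = 497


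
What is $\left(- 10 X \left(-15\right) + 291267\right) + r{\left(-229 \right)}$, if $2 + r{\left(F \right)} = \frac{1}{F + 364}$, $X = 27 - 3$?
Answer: $\frac{39806776}{135} \approx 2.9487 \cdot 10^{5}$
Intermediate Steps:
$X = 24$
$r{\left(F \right)} = -2 + \frac{1}{364 + F}$ ($r{\left(F \right)} = -2 + \frac{1}{F + 364} = -2 + \frac{1}{364 + F}$)
$\left(- 10 X \left(-15\right) + 291267\right) + r{\left(-229 \right)} = \left(\left(-10\right) 24 \left(-15\right) + 291267\right) + \frac{-727 - -458}{364 - 229} = \left(\left(-240\right) \left(-15\right) + 291267\right) + \frac{-727 + 458}{135} = \left(3600 + 291267\right) + \frac{1}{135} \left(-269\right) = 294867 - \frac{269}{135} = \frac{39806776}{135}$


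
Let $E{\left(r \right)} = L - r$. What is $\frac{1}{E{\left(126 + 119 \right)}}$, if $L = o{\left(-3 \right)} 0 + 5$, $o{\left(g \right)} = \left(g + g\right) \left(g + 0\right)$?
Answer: $- \frac{1}{240} \approx -0.0041667$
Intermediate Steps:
$o{\left(g \right)} = 2 g^{2}$ ($o{\left(g \right)} = 2 g g = 2 g^{2}$)
$L = 5$ ($L = 2 \left(-3\right)^{2} \cdot 0 + 5 = 2 \cdot 9 \cdot 0 + 5 = 18 \cdot 0 + 5 = 0 + 5 = 5$)
$E{\left(r \right)} = 5 - r$
$\frac{1}{E{\left(126 + 119 \right)}} = \frac{1}{5 - \left(126 + 119\right)} = \frac{1}{5 - 245} = \frac{1}{-240} = - \frac{1}{240}$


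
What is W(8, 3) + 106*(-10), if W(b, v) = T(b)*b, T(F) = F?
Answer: -996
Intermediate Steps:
W(b, v) = b² (W(b, v) = b*b = b²)
W(8, 3) + 106*(-10) = 8² + 106*(-10) = 64 - 1060 = -996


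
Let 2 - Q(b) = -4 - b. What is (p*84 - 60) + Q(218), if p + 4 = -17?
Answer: -1600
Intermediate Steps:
p = -21 (p = -4 - 17 = -21)
Q(b) = 6 + b (Q(b) = 2 - (-4 - b) = 2 + (4 + b) = 6 + b)
(p*84 - 60) + Q(218) = (-21*84 - 60) + (6 + 218) = (-1764 - 60) + 224 = -1824 + 224 = -1600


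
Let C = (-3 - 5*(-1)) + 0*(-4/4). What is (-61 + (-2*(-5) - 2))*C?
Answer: -106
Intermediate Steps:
C = 2 (C = (-3 + 5) + 0*(-4*¼) = 2 + 0*(-1) = 2 + 0 = 2)
(-61 + (-2*(-5) - 2))*C = (-61 + (-2*(-5) - 2))*2 = (-61 + (10 - 2))*2 = (-61 + 8)*2 = -53*2 = -106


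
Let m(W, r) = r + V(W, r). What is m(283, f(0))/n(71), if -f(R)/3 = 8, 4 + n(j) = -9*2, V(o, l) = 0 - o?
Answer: 307/22 ≈ 13.955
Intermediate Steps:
V(o, l) = -o
n(j) = -22 (n(j) = -4 - 9*2 = -4 - 18 = -22)
f(R) = -24 (f(R) = -3*8 = -24)
m(W, r) = r - W
m(283, f(0))/n(71) = (-24 - 1*283)/(-22) = (-24 - 283)*(-1/22) = -307*(-1/22) = 307/22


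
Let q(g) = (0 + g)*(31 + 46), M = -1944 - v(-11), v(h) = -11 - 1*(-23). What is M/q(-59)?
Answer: 1956/4543 ≈ 0.43055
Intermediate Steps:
v(h) = 12 (v(h) = -11 + 23 = 12)
M = -1956 (M = -1944 - 1*12 = -1944 - 12 = -1956)
q(g) = 77*g (q(g) = g*77 = 77*g)
M/q(-59) = -1956/(77*(-59)) = -1956/(-4543) = -1956*(-1/4543) = 1956/4543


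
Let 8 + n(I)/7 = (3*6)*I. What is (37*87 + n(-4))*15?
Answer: 39885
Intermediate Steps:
n(I) = -56 + 126*I (n(I) = -56 + 7*((3*6)*I) = -56 + 7*(18*I) = -56 + 126*I)
(37*87 + n(-4))*15 = (37*87 + (-56 + 126*(-4)))*15 = (3219 + (-56 - 504))*15 = (3219 - 560)*15 = 2659*15 = 39885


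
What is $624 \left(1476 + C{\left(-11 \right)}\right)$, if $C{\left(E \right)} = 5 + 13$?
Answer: $932256$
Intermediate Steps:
$C{\left(E \right)} = 18$
$624 \left(1476 + C{\left(-11 \right)}\right) = 624 \left(1476 + 18\right) = 624 \cdot 1494 = 932256$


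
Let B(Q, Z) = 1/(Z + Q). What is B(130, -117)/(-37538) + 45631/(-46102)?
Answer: -5566925079/5624374847 ≈ -0.98979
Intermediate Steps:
B(Q, Z) = 1/(Q + Z)
B(130, -117)/(-37538) + 45631/(-46102) = 1/((130 - 117)*(-37538)) + 45631/(-46102) = -1/37538/13 + 45631*(-1/46102) = (1/13)*(-1/37538) - 45631/46102 = -1/487994 - 45631/46102 = -5566925079/5624374847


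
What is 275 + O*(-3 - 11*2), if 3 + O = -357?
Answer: 9275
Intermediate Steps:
O = -360 (O = -3 - 357 = -360)
275 + O*(-3 - 11*2) = 275 - 360*(-3 - 11*2) = 275 - 360*(-3 - 22) = 275 - 360*(-25) = 275 + 9000 = 9275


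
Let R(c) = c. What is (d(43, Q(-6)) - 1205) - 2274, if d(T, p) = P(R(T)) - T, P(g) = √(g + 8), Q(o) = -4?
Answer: -3522 + √51 ≈ -3514.9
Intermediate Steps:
P(g) = √(8 + g)
d(T, p) = √(8 + T) - T
(d(43, Q(-6)) - 1205) - 2274 = ((√(8 + 43) - 1*43) - 1205) - 2274 = ((√51 - 43) - 1205) - 2274 = ((-43 + √51) - 1205) - 2274 = (-1248 + √51) - 2274 = -3522 + √51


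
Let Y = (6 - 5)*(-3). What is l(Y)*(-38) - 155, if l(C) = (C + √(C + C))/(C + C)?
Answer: -174 + 19*I*√6/3 ≈ -174.0 + 15.513*I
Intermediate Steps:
Y = -3 (Y = 1*(-3) = -3)
l(C) = (C + √2*√C)/(2*C) (l(C) = (C + √(2*C))/((2*C)) = (C + √2*√C)*(1/(2*C)) = (C + √2*√C)/(2*C))
l(Y)*(-38) - 155 = (½ + √2/(2*√(-3)))*(-38) - 155 = (½ + √2*(-I*√3/3)/2)*(-38) - 155 = (½ - I*√6/6)*(-38) - 155 = (-19 + 19*I*√6/3) - 155 = -174 + 19*I*√6/3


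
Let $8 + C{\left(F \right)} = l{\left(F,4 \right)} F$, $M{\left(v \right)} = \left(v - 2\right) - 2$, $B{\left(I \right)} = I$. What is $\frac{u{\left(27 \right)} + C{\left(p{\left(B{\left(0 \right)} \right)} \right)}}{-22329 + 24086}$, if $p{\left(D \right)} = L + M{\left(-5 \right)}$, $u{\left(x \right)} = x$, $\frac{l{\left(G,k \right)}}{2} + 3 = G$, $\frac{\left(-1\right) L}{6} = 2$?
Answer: $\frac{1027}{1757} \approx 0.58452$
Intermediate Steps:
$L = -12$ ($L = \left(-6\right) 2 = -12$)
$l{\left(G,k \right)} = -6 + 2 G$
$M{\left(v \right)} = -4 + v$ ($M{\left(v \right)} = \left(-2 + v\right) - 2 = -4 + v$)
$p{\left(D \right)} = -21$ ($p{\left(D \right)} = -12 - 9 = -21$)
$C{\left(F \right)} = -8 + F \left(-6 + 2 F\right)$ ($C{\left(F \right)} = -8 + \left(-6 + 2 F\right) F = -8 + F \left(-6 + 2 F\right)$)
$\frac{u{\left(27 \right)} + C{\left(p{\left(B{\left(0 \right)} \right)} \right)}}{-22329 + 24086} = \frac{27 - \left(8 + 42 \left(-3 - 21\right)\right)}{-22329 + 24086} = \frac{27 - \left(8 + 42 \left(-24\right)\right)}{1757} = \left(27 + \left(-8 + 1008\right)\right) \frac{1}{1757} = \left(27 + 1000\right) \frac{1}{1757} = 1027 \cdot \frac{1}{1757} = \frac{1027}{1757}$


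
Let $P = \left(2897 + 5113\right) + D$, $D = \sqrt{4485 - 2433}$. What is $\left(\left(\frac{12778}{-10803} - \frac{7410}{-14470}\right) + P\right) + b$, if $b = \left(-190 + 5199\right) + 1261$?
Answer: $\frac{223213632737}{15631941} + 6 \sqrt{57} \approx 14325.0$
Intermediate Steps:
$D = 6 \sqrt{57}$ ($D = \sqrt{2052} = 6 \sqrt{57} \approx 45.299$)
$b = 6270$ ($b = 5009 + 1261 = 6270$)
$P = 8010 + 6 \sqrt{57}$ ($P = \left(2897 + 5113\right) + 6 \sqrt{57} = 8010 + 6 \sqrt{57} \approx 8055.3$)
$\left(\left(\frac{12778}{-10803} - \frac{7410}{-14470}\right) + P\right) + b = \left(\left(\frac{12778}{-10803} - \frac{7410}{-14470}\right) + \left(8010 + 6 \sqrt{57}\right)\right) + 6270 = \left(\left(12778 \left(- \frac{1}{10803}\right) - - \frac{741}{1447}\right) + \left(8010 + 6 \sqrt{57}\right)\right) + 6270 = \left(\left(- \frac{12778}{10803} + \frac{741}{1447}\right) + \left(8010 + 6 \sqrt{57}\right)\right) + 6270 = \left(- \frac{10484743}{15631941} + \left(8010 + 6 \sqrt{57}\right)\right) + 6270 = \left(\frac{125201362667}{15631941} + 6 \sqrt{57}\right) + 6270 = \frac{223213632737}{15631941} + 6 \sqrt{57}$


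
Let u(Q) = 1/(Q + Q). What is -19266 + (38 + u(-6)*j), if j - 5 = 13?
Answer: -38459/2 ≈ -19230.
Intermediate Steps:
j = 18 (j = 5 + 13 = 18)
u(Q) = 1/(2*Q)
-19266 + (38 + u(-6)*j) = -19266 + (38 + ((1/2)/(-6))*18) = -19266 + (38 + ((1/2)*(-1/6))*18) = -19266 + (38 - 1/12*18) = -19266 + (38 - 3/2) = -19266 + 73/2 = -38459/2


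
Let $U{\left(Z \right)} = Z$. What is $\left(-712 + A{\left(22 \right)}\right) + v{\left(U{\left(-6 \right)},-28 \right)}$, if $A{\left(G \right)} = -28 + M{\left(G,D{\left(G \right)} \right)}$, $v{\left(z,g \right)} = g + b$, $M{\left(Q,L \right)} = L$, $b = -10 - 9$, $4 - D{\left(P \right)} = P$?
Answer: $-805$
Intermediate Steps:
$D{\left(P \right)} = 4 - P$
$b = -19$ ($b = -10 - 9 = -19$)
$v{\left(z,g \right)} = -19 + g$ ($v{\left(z,g \right)} = g - 19 = -19 + g$)
$A{\left(G \right)} = -24 - G$ ($A{\left(G \right)} = -28 - \left(-4 + G\right) = -24 - G$)
$\left(-712 + A{\left(22 \right)}\right) + v{\left(U{\left(-6 \right)},-28 \right)} = \left(-712 - 46\right) - 47 = -758 - 47 = -805$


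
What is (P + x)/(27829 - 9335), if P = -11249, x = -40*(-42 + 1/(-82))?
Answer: -392309/758254 ≈ -0.51738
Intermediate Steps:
x = 68900/41 (x = -40*(-42 - 1/82) = -40*(-3445/82) = 68900/41 ≈ 1680.5)
(P + x)/(27829 - 9335) = (-11249 + 68900/41)/(27829 - 9335) = -392309/41/18494 = -392309/41*1/18494 = -392309/758254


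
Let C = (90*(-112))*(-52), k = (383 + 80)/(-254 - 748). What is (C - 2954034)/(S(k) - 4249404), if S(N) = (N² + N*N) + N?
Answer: 609900803874/1066604662201 ≈ 0.57182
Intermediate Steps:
k = -463/1002 (k = 463/(-1002) = 463*(-1/1002) = -463/1002 ≈ -0.46208)
S(N) = N + 2*N² (S(N) = (N² + N²) + N = 2*N² + N = N + 2*N²)
C = 524160 (C = -10080*(-52) = 524160)
(C - 2954034)/(S(k) - 4249404) = (524160 - 2954034)/(-463*(1 + 2*(-463/1002))/1002 - 4249404) = -2429874/(-463*(1 - 463/501)/1002 - 4249404) = -2429874/(-463/1002*38/501 - 4249404) = -2429874/(-8797/251001 - 4249404) = -2429874/(-1066604662201/251001) = -2429874*(-251001/1066604662201) = 609900803874/1066604662201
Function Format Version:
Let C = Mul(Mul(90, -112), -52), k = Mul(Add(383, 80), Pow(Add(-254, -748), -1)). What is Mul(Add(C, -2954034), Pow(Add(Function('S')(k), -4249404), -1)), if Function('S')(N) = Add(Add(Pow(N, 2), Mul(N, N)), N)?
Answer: Rational(609900803874, 1066604662201) ≈ 0.57182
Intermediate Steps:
k = Rational(-463, 1002) (k = Mul(463, Pow(-1002, -1)) = Mul(463, Rational(-1, 1002)) = Rational(-463, 1002) ≈ -0.46208)
Function('S')(N) = Add(N, Mul(2, Pow(N, 2))) (Function('S')(N) = Add(Add(Pow(N, 2), Pow(N, 2)), N) = Add(Mul(2, Pow(N, 2)), N) = Add(N, Mul(2, Pow(N, 2))))
C = 524160 (C = Mul(-10080, -52) = 524160)
Mul(Add(C, -2954034), Pow(Add(Function('S')(k), -4249404), -1)) = Mul(Add(524160, -2954034), Pow(Add(Mul(Rational(-463, 1002), Add(1, Mul(2, Rational(-463, 1002)))), -4249404), -1)) = Mul(-2429874, Pow(Add(Mul(Rational(-463, 1002), Add(1, Rational(-463, 501))), -4249404), -1)) = Mul(-2429874, Pow(Add(Mul(Rational(-463, 1002), Rational(38, 501)), -4249404), -1)) = Mul(-2429874, Pow(Add(Rational(-8797, 251001), -4249404), -1)) = Mul(-2429874, Pow(Rational(-1066604662201, 251001), -1)) = Mul(-2429874, Rational(-251001, 1066604662201)) = Rational(609900803874, 1066604662201)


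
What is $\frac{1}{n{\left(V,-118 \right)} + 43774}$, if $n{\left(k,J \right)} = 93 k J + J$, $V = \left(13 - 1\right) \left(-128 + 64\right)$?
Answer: $\frac{1}{8471688} \approx 1.1804 \cdot 10^{-7}$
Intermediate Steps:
$V = -768$ ($V = 12 \left(-64\right) = -768$)
$n{\left(k,J \right)} = J + 93 J k$ ($n{\left(k,J \right)} = 93 J k + J = J + 93 J k$)
$\frac{1}{n{\left(V,-118 \right)} + 43774} = \frac{1}{- 118 \left(1 + 93 \left(-768\right)\right) + 43774} = \frac{1}{- 118 \left(1 - 71424\right) + 43774} = \frac{1}{\left(-118\right) \left(-71423\right) + 43774} = \frac{1}{8427914 + 43774} = \frac{1}{8471688}$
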